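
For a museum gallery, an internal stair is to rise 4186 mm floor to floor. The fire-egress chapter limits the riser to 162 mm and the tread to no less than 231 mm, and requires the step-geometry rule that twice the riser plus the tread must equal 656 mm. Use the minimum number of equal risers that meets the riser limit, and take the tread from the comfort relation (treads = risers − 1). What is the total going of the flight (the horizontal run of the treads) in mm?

8350 mm

At most 162 each: 4186/162 = 25.84, giving 26 risers.
Riser R = 4186 / 26 = 161 mm, within the 162 mm limit.
T = 656 − 2·161 = 334 mm, which satisfies the 231 mm minimum.
26 risers give 25 treads; going = 25 × 334 = 8350 mm.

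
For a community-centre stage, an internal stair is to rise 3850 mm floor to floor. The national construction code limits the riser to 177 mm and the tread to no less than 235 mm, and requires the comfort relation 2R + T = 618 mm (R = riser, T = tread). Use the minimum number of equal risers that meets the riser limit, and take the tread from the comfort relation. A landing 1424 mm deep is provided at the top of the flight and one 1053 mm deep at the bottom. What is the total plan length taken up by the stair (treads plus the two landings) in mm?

8105 mm

⌈3850/177⌉ = 22 risers.
Riser R = 3850 / 22 = 175 mm, within the 177 mm limit.
Tread T = 618 − 2 × 175 = 268 mm (≥ 235 mm).
22 risers give 21 treads; going = 21 × 268 = 5628 mm.
Enclosure = 5628 + 1424 + 1053 = 8105 mm.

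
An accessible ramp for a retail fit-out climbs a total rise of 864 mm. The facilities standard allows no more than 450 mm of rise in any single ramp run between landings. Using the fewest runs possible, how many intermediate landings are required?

1 intermediate landings

At most 450 each: 864/450 = 1.92, giving 2 ramp runs.
2 runs are separated by 1 intermediate landings.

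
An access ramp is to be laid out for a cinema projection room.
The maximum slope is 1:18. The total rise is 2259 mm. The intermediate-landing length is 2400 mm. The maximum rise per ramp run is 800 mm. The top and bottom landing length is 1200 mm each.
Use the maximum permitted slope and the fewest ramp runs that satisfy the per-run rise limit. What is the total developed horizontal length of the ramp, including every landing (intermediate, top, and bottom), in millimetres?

2259 / 800 = 2.824 → round up to 3 ramp runs. That means 2 intermediate landings.
Horizontal run for 2259 mm of rise at 1:18 is 2259 × 18 = 40662 mm.
Intermediate landings: 2 × 2400 = 4800 mm.
Top and bottom landings: 2 × 1200 = 2400 mm.
Total = 40662 + 4800 + 2400 = 47862 mm.

47862 mm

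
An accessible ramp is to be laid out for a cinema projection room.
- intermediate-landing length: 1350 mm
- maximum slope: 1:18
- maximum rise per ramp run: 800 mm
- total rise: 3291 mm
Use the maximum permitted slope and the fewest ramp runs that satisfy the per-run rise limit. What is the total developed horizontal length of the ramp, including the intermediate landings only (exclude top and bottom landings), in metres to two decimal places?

64.64 m

At most 800 each: 3291/800 = 4.11, giving 5 ramp runs. That means 4 intermediate landings.
Horizontal run for 3291 mm of rise at 1:18 is 3291 × 18 = 59238 mm.
Intermediate landings: 4 × 1350 = 5400 mm.
Total developed length = 59238 + 5400 = 64638 mm.
= 64.64 m.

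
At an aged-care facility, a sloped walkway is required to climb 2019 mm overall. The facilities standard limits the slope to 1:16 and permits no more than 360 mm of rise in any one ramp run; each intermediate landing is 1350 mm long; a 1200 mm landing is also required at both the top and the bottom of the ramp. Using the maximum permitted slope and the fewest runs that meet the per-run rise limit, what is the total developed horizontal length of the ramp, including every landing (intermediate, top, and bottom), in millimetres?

41454 mm

2019 / 360 = 5.61, so 6 ramp runs are needed. That means 5 intermediate landings.
Horizontal run for 2019 mm of rise at 1:16 is 2019 × 16 = 32304 mm.
Intermediate landings: 5 × 1350 = 6750 mm.
Top and bottom landings: 2 × 1200 = 2400 mm.
Total = 32304 + 6750 + 2400 = 41454 mm.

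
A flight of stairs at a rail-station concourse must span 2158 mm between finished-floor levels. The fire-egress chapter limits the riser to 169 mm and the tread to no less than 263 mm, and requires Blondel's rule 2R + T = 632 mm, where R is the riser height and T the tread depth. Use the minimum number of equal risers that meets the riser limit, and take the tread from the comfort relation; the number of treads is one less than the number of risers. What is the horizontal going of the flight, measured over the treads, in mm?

At most 169 each: 2158/169 = 12.77, giving 13 risers.
R = 2158 ÷ 13 = 166 mm.
T = 632 − 2·166 = 300 mm, which satisfies the 263 mm minimum.
Going = (13 − 1) × 300 = 3600 mm.

3600 mm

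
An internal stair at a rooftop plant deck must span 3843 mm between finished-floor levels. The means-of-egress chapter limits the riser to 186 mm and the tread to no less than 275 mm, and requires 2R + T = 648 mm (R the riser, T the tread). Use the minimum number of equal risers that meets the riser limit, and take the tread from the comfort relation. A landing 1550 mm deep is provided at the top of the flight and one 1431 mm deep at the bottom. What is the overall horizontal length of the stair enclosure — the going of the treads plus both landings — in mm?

3843 / 186 = 20.66, so 21 risers are needed.
Each riser is 3843/21 = 183 mm (≤ 186 mm).
From 2R + T = 648: T = 648 − 366 = 282 mm.
21 risers give 20 treads; going = 20 × 282 = 5640 mm.
Enclosure = 5640 + 1550 + 1431 = 8621 mm.

8621 mm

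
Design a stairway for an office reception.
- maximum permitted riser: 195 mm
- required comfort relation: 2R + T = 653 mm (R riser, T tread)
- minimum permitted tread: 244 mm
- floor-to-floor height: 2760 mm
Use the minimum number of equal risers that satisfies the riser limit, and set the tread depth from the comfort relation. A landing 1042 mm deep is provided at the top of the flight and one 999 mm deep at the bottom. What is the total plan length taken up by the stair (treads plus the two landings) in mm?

6031 mm

At most 195 each: 2760/195 = 14.15, giving 15 risers.
Riser R = 2760 / 15 = 184 mm, within the 195 mm limit.
From 2R + T = 653: T = 653 − 368 = 285 mm.
Going = (15 − 1) × 285 = 3990 mm.
Enclosure = 3990 + 1042 + 999 = 6031 mm.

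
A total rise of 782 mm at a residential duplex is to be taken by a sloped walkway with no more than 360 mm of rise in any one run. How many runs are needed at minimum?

3 runs

⌈782/360⌉ = 3 ramp runs.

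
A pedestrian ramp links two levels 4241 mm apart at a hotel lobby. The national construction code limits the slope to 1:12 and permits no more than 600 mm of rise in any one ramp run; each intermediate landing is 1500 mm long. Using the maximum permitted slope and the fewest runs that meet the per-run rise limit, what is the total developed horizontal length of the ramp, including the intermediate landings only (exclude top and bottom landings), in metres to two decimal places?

61.39 m

⌈4241/600⌉ = 8 ramp runs. That means 7 intermediate landings.
Horizontal run for 4241 mm of rise at 1:12 is 4241 × 12 = 50892 mm.
Intermediate landings: 7 × 1500 = 10500 mm.
Developed length = 50892 + 10500 = 61392 mm.
= 61.39 m.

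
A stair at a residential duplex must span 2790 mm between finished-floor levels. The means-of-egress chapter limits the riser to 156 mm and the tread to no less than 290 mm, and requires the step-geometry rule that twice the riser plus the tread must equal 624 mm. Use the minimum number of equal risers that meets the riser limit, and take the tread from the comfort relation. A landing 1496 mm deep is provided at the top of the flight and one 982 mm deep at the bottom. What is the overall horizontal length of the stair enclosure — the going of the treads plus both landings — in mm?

7816 mm

2790 / 156 = 17.88, so 18 risers are needed.
Riser R = 2790 / 18 = 155 mm, within the 156 mm limit.
Tread T = 624 − 2 × 155 = 314 mm (≥ 290 mm).
18 risers give 17 treads; going = 17 × 314 = 5338 mm.
Enclosure = 5338 + 1496 + 982 = 7816 mm.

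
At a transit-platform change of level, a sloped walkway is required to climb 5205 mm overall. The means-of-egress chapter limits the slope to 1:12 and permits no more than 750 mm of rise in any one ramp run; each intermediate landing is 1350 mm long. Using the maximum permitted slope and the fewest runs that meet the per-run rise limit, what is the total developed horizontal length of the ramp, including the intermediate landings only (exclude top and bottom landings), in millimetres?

5205 / 750 = 6.940 → round up to 7 ramp runs. That means 6 intermediate landings.
Horizontal run for 5205 mm of rise at 1:12 is 5205 × 12 = 62460 mm.
6 intermediate landings contribute 6 × 1350 = 8100 mm.
Developed length = 62460 + 8100 = 70560 mm.

70560 mm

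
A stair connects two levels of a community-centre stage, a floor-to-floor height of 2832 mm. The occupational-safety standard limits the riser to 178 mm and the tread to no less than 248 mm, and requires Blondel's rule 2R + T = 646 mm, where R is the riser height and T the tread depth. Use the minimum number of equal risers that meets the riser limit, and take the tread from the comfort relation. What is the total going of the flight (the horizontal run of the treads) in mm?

2832 / 178 = 15.91, so 16 risers are needed.
Riser R = 2832 / 16 = 177 mm, within the 178 mm limit.
Tread T = 646 − 2 × 177 = 292 mm (≥ 248 mm).
Treads = 16 − 1 = 15; going = 15 × 292 = 4380 mm.

4380 mm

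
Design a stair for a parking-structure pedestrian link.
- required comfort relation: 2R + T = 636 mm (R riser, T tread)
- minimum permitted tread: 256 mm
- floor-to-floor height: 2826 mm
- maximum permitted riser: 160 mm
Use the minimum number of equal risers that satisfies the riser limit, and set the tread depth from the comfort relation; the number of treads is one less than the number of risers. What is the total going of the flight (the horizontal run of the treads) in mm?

⌈2826/160⌉ = 18 risers.
R = 2826 ÷ 18 = 157 mm.
T = 636 − 2·157 = 322 mm, which satisfies the 256 mm minimum.
18 risers give 17 treads; going = 17 × 322 = 5474 mm.

5474 mm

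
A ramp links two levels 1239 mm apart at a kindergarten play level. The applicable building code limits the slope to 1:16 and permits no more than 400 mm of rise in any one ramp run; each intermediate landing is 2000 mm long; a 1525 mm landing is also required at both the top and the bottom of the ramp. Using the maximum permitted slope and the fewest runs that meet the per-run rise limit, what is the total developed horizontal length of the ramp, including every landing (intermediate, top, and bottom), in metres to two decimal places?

⌈1239/400⌉ = 4 ramp runs. That means 3 intermediate landings.
Ramp run (horizontal) at 1:16: 1239 × 16 = 19824 mm.
Intermediate landings: 3 × 2000 = 6000 mm.
Top and bottom landings: 2 × 1525 = 3050 mm.
Total = 19824 + 6000 + 3050 = 28874 mm.
= 28.87 m.

28.87 m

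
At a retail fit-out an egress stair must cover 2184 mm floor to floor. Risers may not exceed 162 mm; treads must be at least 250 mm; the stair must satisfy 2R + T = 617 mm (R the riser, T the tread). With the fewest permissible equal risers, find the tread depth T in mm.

305 mm

⌈2184/162⌉ = 14 risers.
Each riser is 2184/14 = 156 mm (≤ 162 mm).
T = 617 − 2·156 = 305 mm, which satisfies the 250 mm minimum.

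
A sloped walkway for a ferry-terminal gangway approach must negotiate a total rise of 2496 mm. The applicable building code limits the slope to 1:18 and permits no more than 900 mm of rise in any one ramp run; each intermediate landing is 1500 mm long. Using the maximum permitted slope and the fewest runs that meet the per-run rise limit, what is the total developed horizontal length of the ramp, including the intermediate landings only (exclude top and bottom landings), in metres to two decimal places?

2496 / 900 = 2.77, so 3 ramp runs are needed. That means 2 intermediate landings.
Horizontal run for 2496 mm of rise at 1:18 is 2496 × 18 = 44928 mm.
2 intermediate landings contribute 2 × 1500 = 3000 mm.
Total developed length = 44928 + 3000 = 47928 mm.
= 47.93 m.

47.93 m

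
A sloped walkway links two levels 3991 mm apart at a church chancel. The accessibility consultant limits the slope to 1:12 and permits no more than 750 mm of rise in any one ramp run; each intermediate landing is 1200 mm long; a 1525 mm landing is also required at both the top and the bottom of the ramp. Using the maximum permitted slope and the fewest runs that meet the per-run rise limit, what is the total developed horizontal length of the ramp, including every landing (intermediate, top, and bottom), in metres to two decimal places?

3991 / 750 = 5.321 → round up to 6 ramp runs. That means 5 intermediate landings.
Horizontal run for 3991 mm of rise at 1:12 is 3991 × 12 = 47892 mm.
5 intermediate landings contribute 5 × 1200 = 6000 mm.
Top and bottom landings: 2 × 1525 = 3050 mm.
Total = 47892 + 6000 + 3050 = 56942 mm.
= 56.94 m.

56.94 m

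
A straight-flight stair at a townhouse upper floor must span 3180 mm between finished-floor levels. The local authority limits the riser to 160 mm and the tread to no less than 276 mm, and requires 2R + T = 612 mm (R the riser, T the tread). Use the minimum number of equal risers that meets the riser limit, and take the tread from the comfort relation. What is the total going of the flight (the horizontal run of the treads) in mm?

5586 mm

⌈3180/160⌉ = 20 risers.
Each riser is 3180/20 = 159 mm (≤ 160 mm).
From 2R + T = 612: T = 612 − 318 = 294 mm.
20 risers give 19 treads; going = 19 × 294 = 5586 mm.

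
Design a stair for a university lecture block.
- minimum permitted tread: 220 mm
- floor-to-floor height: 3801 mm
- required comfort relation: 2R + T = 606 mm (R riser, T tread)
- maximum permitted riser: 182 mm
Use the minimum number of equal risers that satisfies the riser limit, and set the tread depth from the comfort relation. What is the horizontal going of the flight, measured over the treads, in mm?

4880 mm

At most 182 each: 3801/182 = 20.88, giving 21 risers.
Riser R = 3801 / 21 = 181 mm, within the 182 mm limit.
Tread T = 606 − 2 × 181 = 244 mm (≥ 220 mm).
21 risers give 20 treads; going = 20 × 244 = 4880 mm.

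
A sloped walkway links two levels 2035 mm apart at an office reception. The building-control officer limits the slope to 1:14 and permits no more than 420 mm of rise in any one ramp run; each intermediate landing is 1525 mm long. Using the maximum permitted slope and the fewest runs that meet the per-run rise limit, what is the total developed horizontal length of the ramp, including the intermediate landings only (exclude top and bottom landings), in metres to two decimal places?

34.59 m

At most 420 each: 2035/420 = 4.85, giving 5 ramp runs. That means 4 intermediate landings.
Horizontal run for 2035 mm of rise at 1:14 is 2035 × 14 = 28490 mm.
4 intermediate landings contribute 4 × 1525 = 6100 mm.
Developed length = 28490 + 6100 = 34590 mm.
= 34.59 m.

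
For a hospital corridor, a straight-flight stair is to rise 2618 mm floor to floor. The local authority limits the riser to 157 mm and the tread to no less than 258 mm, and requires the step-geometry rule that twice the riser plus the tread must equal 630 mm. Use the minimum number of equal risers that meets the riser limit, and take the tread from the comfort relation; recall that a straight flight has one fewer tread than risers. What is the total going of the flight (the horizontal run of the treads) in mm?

2618 / 157 = 16.675 → round up to 17 risers.
R = 2618 ÷ 17 = 154 mm.
From 2R + T = 630: T = 630 − 308 = 322 mm.
Going = (17 − 1) × 322 = 5152 mm.

5152 mm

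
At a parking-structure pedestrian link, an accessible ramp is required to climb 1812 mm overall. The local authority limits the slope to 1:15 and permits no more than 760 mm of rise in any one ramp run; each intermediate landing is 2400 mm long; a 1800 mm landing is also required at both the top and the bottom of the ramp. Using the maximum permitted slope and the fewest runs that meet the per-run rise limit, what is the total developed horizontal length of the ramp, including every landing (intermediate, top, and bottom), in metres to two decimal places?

1812 / 760 = 2.38, so 3 ramp runs are needed. That means 2 intermediate landings.
Ramp run (horizontal) at 1:15: 1812 × 15 = 27180 mm.
Intermediate landings: 2 × 2400 = 4800 mm.
Top and bottom landings: 2 × 1800 = 3600 mm.
Total = 27180 + 4800 + 3600 = 35580 mm.
= 35.58 m.

35.58 m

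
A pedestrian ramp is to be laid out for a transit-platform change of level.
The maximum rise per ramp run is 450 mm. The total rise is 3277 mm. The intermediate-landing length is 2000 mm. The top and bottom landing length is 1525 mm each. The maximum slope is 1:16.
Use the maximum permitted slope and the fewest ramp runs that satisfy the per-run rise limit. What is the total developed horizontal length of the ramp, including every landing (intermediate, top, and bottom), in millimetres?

69482 mm

⌈3277/450⌉ = 8 ramp runs. That means 7 intermediate landings.
Ramp run (horizontal) at 1:16: 3277 × 16 = 52432 mm.
7 intermediate landings contribute 7 × 2000 = 14000 mm.
Top and bottom landings: 2 × 1525 = 3050 mm.
Total = 52432 + 14000 + 3050 = 69482 mm.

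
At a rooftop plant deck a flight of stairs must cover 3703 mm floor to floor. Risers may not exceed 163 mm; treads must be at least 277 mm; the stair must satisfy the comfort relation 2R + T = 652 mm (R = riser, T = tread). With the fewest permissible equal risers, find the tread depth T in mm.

At most 163 each: 3703/163 = 22.72, giving 23 risers.
Riser R = 3703 / 23 = 161 mm, within the 163 mm limit.
From 2R + T = 652: T = 652 − 322 = 330 mm.

330 mm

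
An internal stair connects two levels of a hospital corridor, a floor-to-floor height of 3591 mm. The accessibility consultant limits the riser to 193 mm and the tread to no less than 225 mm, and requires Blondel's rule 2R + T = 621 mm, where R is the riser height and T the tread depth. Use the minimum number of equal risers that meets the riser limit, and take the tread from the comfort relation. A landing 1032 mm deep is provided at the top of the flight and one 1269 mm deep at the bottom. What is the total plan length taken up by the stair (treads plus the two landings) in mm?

6675 mm

3591 / 193 = 18.61, so 19 risers are needed.
Riser R = 3591 / 19 = 189 mm, within the 193 mm limit.
T = 621 − 2·189 = 243 mm, which satisfies the 225 mm minimum.
Treads = 19 − 1 = 18; going = 18 × 243 = 4374 mm.
Add landings: 4374 + 1032 + 1269 = 6675 mm.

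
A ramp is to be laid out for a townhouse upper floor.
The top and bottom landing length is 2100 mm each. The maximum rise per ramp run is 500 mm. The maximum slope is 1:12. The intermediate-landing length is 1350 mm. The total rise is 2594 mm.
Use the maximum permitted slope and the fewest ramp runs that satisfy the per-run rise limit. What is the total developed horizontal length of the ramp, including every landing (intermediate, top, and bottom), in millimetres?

42078 mm

⌈2594/500⌉ = 6 ramp runs. That means 5 intermediate landings.
Horizontal run for 2594 mm of rise at 1:12 is 2594 × 12 = 31128 mm.
Intermediate landings: 5 × 1350 = 6750 mm.
Top and bottom landings: 2 × 2100 = 4200 mm.
Total = 31128 + 6750 + 4200 = 42078 mm.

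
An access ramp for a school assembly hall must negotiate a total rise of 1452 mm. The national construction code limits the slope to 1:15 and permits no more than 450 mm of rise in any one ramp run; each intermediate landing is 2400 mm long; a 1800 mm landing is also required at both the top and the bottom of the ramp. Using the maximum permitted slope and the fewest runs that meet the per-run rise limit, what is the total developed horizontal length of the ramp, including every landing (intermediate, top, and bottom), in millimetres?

32580 mm

1452 / 450 = 3.227 → round up to 4 ramp runs. That means 3 intermediate landings.
Horizontal run for 1452 mm of rise at 1:15 is 1452 × 15 = 21780 mm.
Intermediate landings: 3 × 2400 = 7200 mm.
Top and bottom landings: 2 × 1800 = 3600 mm.
Total = 21780 + 7200 + 3600 = 32580 mm.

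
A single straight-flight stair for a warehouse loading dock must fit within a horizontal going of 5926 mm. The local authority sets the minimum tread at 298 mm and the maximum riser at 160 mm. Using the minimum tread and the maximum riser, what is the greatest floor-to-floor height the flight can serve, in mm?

3200 mm

Treads that fit: ⌊5926 / 298⌋ = 19.
Risers = treads + 1 = 20.
Maximum height = 20 × 160 = 3200 mm.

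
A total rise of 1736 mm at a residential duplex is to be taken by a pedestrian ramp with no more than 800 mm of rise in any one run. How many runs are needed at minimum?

1736 / 800 = 2.17, so 3 ramp runs are needed.

3 runs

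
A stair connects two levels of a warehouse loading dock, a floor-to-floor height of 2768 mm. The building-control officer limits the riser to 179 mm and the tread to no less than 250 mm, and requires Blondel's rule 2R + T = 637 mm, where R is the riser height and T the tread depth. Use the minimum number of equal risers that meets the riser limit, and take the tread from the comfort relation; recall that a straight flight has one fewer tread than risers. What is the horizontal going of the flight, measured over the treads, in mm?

⌈2768/179⌉ = 16 risers.
R = 2768 ÷ 16 = 173 mm.
Tread T = 637 − 2 × 173 = 291 mm (≥ 250 mm).
Treads = 16 − 1 = 15; going = 15 × 291 = 4365 mm.

4365 mm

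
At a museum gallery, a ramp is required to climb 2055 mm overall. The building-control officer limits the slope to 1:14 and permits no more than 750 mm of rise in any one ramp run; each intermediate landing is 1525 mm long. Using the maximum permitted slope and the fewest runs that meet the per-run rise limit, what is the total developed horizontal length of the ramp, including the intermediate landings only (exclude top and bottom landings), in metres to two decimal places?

31.82 m

⌈2055/750⌉ = 3 ramp runs. That means 2 intermediate landings.
Ramp run (horizontal) at 1:14: 2055 × 14 = 28770 mm.
2 intermediate landings contribute 2 × 1525 = 3050 mm.
Total developed length = 28770 + 3050 = 31820 mm.
= 31.82 m.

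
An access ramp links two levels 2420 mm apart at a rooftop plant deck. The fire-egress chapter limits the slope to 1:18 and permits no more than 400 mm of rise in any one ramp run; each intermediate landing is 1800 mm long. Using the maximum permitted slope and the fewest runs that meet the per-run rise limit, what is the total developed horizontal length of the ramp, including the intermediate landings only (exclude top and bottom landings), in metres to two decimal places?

2420 / 400 = 6.050 → round up to 7 ramp runs. That means 6 intermediate landings.
Ramp run (horizontal) at 1:18: 2420 × 18 = 43560 mm.
Intermediate landings: 6 × 1800 = 10800 mm.
Total developed length = 43560 + 10800 = 54360 mm.
= 54.36 m.

54.36 m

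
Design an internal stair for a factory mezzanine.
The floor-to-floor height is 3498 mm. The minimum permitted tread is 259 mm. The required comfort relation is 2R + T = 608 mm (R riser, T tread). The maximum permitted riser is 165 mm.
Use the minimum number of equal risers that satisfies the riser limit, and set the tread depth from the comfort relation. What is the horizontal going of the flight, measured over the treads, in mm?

3498 / 165 = 21.200 → round up to 22 risers.
Each riser is 3498/22 = 159 mm (≤ 165 mm).
From 2R + T = 608: T = 608 − 318 = 290 mm.
22 risers give 21 treads; going = 21 × 290 = 6090 mm.

6090 mm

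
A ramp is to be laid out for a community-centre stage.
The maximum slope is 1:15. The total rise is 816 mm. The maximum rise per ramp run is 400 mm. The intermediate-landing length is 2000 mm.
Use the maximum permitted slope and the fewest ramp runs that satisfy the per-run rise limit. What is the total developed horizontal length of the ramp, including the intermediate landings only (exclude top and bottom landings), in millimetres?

816 / 400 = 2.04, so 3 ramp runs are needed. That means 2 intermediate landings.
Ramp run (horizontal) at 1:15: 816 × 15 = 12240 mm.
Intermediate landings: 2 × 2000 = 4000 mm.
Developed length = 12240 + 4000 = 16240 mm.

16240 mm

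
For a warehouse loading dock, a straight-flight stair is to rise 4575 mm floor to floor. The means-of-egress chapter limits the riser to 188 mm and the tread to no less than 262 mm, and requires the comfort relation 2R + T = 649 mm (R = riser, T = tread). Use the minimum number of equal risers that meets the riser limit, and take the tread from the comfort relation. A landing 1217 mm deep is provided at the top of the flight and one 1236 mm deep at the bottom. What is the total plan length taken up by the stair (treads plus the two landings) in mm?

⌈4575/188⌉ = 25 risers.
Each riser is 4575/25 = 183 mm (≤ 188 mm).
T = 649 − 2·183 = 283 mm, which satisfies the 262 mm minimum.
Treads = 25 − 1 = 24; going = 24 × 283 = 6792 mm.
Enclosure = 6792 + 1217 + 1236 = 9245 mm.

9245 mm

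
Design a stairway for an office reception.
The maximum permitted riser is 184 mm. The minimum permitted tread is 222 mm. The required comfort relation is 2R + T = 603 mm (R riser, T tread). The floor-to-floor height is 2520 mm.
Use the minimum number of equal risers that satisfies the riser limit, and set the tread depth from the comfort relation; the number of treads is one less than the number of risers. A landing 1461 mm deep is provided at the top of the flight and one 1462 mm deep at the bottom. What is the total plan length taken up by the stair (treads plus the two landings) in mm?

6082 mm

2520 / 184 = 13.70, so 14 risers are needed.
Riser R = 2520 / 14 = 180 mm, within the 184 mm limit.
From 2R + T = 603: T = 603 − 360 = 243 mm.
Treads = 14 − 1 = 13; going = 13 × 243 = 3159 mm.
Add landings: 3159 + 1461 + 1462 = 6082 mm.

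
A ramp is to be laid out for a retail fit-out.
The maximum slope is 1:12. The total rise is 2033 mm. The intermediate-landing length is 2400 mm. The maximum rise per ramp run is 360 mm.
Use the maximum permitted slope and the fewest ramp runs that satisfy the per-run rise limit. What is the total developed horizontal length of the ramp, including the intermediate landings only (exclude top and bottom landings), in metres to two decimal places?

At most 360 each: 2033/360 = 5.65, giving 6 ramp runs. That means 5 intermediate landings.
Ramp run (horizontal) at 1:12: 2033 × 12 = 24396 mm.
Intermediate landings: 5 × 2400 = 12000 mm.
Total developed length = 24396 + 12000 = 36396 mm.
= 36.40 m.

36.40 m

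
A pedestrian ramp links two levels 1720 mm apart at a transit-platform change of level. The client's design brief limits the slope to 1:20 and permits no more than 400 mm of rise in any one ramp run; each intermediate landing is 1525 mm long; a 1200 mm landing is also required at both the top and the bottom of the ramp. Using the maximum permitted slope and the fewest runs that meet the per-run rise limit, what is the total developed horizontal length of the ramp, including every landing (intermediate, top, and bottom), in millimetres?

1720 / 400 = 4.30, so 5 ramp runs are needed. That means 4 intermediate landings.
Horizontal run for 1720 mm of rise at 1:20 is 1720 × 20 = 34400 mm.
4 intermediate landings contribute 4 × 1525 = 6100 mm.
Top and bottom landings: 2 × 1200 = 2400 mm.
Total = 34400 + 6100 + 2400 = 42900 mm.

42900 mm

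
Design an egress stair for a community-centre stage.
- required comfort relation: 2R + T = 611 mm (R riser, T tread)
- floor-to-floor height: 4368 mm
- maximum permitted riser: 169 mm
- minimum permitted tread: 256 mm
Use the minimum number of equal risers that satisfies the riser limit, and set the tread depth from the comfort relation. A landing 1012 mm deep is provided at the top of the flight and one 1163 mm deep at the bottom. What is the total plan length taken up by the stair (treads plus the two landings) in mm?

At most 169 each: 4368/169 = 25.85, giving 26 risers.
Each riser is 4368/26 = 168 mm (≤ 169 mm).
Tread T = 611 − 2 × 168 = 275 mm (≥ 256 mm).
26 risers give 25 treads; going = 25 × 275 = 6875 mm.
Add landings: 6875 + 1012 + 1163 = 9050 mm.

9050 mm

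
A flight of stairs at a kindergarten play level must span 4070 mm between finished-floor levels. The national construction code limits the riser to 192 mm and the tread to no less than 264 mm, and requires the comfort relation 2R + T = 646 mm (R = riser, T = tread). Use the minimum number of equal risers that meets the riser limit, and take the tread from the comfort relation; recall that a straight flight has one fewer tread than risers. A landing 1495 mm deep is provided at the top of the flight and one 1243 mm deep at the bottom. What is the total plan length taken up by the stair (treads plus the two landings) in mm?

8534 mm

4070 / 192 = 21.20, so 22 risers are needed.
Riser R = 4070 / 22 = 185 mm, within the 192 mm limit.
T = 646 − 2·185 = 276 mm, which satisfies the 264 mm minimum.
Treads = 22 − 1 = 21; going = 21 × 276 = 5796 mm.
Add landings: 5796 + 1495 + 1243 = 8534 mm.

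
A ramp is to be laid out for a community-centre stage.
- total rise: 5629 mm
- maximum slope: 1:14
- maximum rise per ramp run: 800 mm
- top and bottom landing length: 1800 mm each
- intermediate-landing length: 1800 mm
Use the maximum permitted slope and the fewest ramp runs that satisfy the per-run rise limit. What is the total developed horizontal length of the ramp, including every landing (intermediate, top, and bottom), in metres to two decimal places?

5629 / 800 = 7.04, so 8 ramp runs are needed. That means 7 intermediate landings.
Horizontal run for 5629 mm of rise at 1:14 is 5629 × 14 = 78806 mm.
7 intermediate landings contribute 7 × 1800 = 12600 mm.
Top and bottom landings: 2 × 1800 = 3600 mm.
Total = 78806 + 12600 + 3600 = 95006 mm.
= 95.01 m.

95.01 m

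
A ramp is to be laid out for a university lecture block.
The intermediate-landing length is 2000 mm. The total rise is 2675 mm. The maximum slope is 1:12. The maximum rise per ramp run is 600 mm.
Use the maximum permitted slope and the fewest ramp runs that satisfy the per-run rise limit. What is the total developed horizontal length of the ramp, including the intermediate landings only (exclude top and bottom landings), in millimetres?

⌈2675/600⌉ = 5 ramp runs. That means 4 intermediate landings.
Horizontal run for 2675 mm of rise at 1:12 is 2675 × 12 = 32100 mm.
4 intermediate landings contribute 4 × 2000 = 8000 mm.
Total developed length = 32100 + 8000 = 40100 mm.

40100 mm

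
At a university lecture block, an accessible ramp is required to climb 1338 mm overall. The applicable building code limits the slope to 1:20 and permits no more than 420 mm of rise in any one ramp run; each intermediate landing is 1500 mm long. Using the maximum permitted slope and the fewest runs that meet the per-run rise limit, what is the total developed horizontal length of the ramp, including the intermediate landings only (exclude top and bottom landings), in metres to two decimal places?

1338 / 420 = 3.19, so 4 ramp runs are needed. That means 3 intermediate landings.
Horizontal run for 1338 mm of rise at 1:20 is 1338 × 20 = 26760 mm.
3 intermediate landings contribute 3 × 1500 = 4500 mm.
Total developed length = 26760 + 4500 = 31260 mm.
= 31.26 m.

31.26 m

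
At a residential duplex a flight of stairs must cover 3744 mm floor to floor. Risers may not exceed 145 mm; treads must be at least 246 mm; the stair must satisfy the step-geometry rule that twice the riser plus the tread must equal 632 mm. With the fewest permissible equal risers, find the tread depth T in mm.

⌈3744/145⌉ = 26 risers.
R = 3744 ÷ 26 = 144 mm.
T = 632 − 2·144 = 344 mm, which satisfies the 246 mm minimum.

344 mm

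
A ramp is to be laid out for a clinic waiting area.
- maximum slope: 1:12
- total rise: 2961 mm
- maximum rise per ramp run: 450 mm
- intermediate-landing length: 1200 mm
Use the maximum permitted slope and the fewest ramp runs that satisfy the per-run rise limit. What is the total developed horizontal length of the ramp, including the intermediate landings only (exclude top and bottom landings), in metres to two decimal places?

42.73 m

At most 450 each: 2961/450 = 6.58, giving 7 ramp runs. That means 6 intermediate landings.
Horizontal run for 2961 mm of rise at 1:12 is 2961 × 12 = 35532 mm.
6 intermediate landings contribute 6 × 1200 = 7200 mm.
Total developed length = 35532 + 7200 = 42732 mm.
= 42.73 m.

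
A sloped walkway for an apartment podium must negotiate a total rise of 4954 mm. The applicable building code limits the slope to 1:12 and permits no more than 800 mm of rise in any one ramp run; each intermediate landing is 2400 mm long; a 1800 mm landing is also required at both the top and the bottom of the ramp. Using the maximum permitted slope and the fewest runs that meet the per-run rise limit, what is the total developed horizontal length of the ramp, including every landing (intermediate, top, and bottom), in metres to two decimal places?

77.45 m

At most 800 each: 4954/800 = 6.19, giving 7 ramp runs. That means 6 intermediate landings.
Horizontal run for 4954 mm of rise at 1:12 is 4954 × 12 = 59448 mm.
6 intermediate landings contribute 6 × 2400 = 14400 mm.
Top and bottom landings: 2 × 1800 = 3600 mm.
Total = 59448 + 14400 + 3600 = 77448 mm.
= 77.45 m.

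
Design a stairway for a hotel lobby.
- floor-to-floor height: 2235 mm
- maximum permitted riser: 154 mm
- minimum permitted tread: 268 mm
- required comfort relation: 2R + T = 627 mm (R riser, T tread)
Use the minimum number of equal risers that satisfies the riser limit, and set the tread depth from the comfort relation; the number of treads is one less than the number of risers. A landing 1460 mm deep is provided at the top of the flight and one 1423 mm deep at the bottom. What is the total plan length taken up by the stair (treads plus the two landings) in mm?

2235 / 154 = 14.51, so 15 risers are needed.
R = 2235 ÷ 15 = 149 mm.
From 2R + T = 627: T = 627 − 298 = 329 mm.
15 risers give 14 treads; going = 14 × 329 = 4606 mm.
Add landings: 4606 + 1460 + 1423 = 7489 mm.

7489 mm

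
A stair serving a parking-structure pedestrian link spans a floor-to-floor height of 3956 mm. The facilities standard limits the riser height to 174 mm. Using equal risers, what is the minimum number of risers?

23 risers

⌈3956/174⌉ = 23 risers.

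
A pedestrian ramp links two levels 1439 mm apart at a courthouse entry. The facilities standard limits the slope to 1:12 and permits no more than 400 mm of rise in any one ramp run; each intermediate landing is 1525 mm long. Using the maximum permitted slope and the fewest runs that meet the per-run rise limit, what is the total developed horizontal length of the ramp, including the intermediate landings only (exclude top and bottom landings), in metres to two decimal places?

21.84 m

1439 / 400 = 3.598 → round up to 4 ramp runs. That means 3 intermediate landings.
Ramp run (horizontal) at 1:12: 1439 × 12 = 17268 mm.
Intermediate landings: 3 × 1525 = 4575 mm.
Total developed length = 17268 + 4575 = 21843 mm.
= 21.84 m.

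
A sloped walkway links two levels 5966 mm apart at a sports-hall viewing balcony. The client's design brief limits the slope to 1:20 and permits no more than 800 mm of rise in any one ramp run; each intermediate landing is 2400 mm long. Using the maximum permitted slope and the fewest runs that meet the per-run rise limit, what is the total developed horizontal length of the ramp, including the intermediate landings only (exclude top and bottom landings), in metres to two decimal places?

5966 / 800 = 7.46, so 8 ramp runs are needed. That means 7 intermediate landings.
Horizontal run for 5966 mm of rise at 1:20 is 5966 × 20 = 119320 mm.
Intermediate landings: 7 × 2400 = 16800 mm.
Developed length = 119320 + 16800 = 136120 mm.
= 136.12 m.

136.12 m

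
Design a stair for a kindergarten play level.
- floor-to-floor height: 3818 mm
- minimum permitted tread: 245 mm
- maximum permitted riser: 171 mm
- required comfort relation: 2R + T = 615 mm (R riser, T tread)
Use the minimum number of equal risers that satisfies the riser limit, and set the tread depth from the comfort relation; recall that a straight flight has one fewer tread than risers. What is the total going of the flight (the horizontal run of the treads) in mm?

3818 / 171 = 22.327 → round up to 23 risers.
Riser R = 3818 / 23 = 166 mm, within the 171 mm limit.
From 2R + T = 615: T = 615 − 332 = 283 mm.
Going = (23 − 1) × 283 = 6226 mm.

6226 mm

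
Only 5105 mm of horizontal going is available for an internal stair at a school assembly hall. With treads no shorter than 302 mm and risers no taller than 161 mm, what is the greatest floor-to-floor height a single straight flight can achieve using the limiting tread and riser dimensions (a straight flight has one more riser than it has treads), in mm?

2737 mm

5105 / 302 = 16.90, so 16 treads fit.
Risers = treads + 1 = 17.
Maximum height = 17 × 161 = 2737 mm.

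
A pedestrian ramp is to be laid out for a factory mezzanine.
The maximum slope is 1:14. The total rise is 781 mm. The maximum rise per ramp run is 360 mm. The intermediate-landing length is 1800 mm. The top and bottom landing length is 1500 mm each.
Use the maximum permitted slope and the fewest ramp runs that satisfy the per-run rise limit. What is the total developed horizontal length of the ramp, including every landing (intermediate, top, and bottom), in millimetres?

⌈781/360⌉ = 3 ramp runs. That means 2 intermediate landings.
Horizontal run for 781 mm of rise at 1:14 is 781 × 14 = 10934 mm.
2 intermediate landings contribute 2 × 1800 = 3600 mm.
Top and bottom landings: 2 × 1500 = 3000 mm.
Total = 10934 + 3600 + 3000 = 17534 mm.

17534 mm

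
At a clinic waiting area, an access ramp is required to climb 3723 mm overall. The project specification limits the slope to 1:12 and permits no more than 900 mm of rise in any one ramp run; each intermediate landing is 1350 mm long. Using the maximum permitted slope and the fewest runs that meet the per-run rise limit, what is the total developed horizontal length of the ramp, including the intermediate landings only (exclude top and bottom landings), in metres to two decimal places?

At most 900 each: 3723/900 = 4.14, giving 5 ramp runs. That means 4 intermediate landings.
Ramp run (horizontal) at 1:12: 3723 × 12 = 44676 mm.
Intermediate landings: 4 × 1350 = 5400 mm.
Total developed length = 44676 + 5400 = 50076 mm.
= 50.08 m.

50.08 m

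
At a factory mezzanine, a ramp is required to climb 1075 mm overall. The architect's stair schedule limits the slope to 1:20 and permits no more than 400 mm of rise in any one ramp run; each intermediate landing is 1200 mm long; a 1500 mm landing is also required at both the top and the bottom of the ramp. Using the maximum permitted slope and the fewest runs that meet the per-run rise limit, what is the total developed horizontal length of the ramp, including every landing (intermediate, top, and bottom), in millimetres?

26900 mm

1075 / 400 = 2.688 → round up to 3 ramp runs. That means 2 intermediate landings.
Ramp run (horizontal) at 1:20: 1075 × 20 = 21500 mm.
2 intermediate landings contribute 2 × 1200 = 2400 mm.
Top and bottom landings: 2 × 1500 = 3000 mm.
Total = 21500 + 2400 + 3000 = 26900 mm.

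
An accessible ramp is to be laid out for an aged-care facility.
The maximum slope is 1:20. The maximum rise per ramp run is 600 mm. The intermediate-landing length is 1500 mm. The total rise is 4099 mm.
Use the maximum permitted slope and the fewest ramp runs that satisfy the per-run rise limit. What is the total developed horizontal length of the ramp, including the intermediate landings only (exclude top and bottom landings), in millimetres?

At most 600 each: 4099/600 = 6.83, giving 7 ramp runs. That means 6 intermediate landings.
Horizontal run for 4099 mm of rise at 1:20 is 4099 × 20 = 81980 mm.
6 intermediate landings contribute 6 × 1500 = 9000 mm.
Total developed length = 81980 + 9000 = 90980 mm.

90980 mm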